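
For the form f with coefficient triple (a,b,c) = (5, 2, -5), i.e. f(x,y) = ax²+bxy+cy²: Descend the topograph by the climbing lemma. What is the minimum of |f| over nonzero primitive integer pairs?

river: ρ → (-5,8,2)
river: ρ → (2,8,-5)
river: ρ → (-5,2,5)
river: ρ → (5,8,-2)
river: ρ → (-2,8,5)
river: ρ → (5,2,-5)
closes: descent 0, river 6
min |a| on river = 2

2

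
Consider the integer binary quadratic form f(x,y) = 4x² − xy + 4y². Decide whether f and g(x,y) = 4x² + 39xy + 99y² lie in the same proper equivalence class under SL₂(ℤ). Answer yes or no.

D₁ = -63, D₂ = -63
f: flip: (4,-1,4)→(4,1,4)
f: reduced (well bottom): (4,1,4) with a≤c, −a<b≤a
g: translate: b→-1 (≡39 mod 8), so (4,39,99)→(4,-1,4)
g: flip: (4,-1,4)→(4,1,4)
g: reduced (well bottom): (4,1,4) with a≤c, −a<b≤a
reduced forms (4, 1, 4) vs (4, 1, 4) ⇒ equivalent

yes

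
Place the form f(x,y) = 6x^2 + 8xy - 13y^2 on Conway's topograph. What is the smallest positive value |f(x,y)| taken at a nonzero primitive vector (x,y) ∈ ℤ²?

river: ρ → (-13,18,1)
river: ρ → (1,18,-13)
river: ρ → (-13,8,6)
river: ρ → (6,16,-5)
river: ρ → (-5,14,9)
river: ρ → (9,4,-10)
river: ρ → (-10,16,3)
river: ρ → (3,14,-15)
river: ρ → (-15,16,2)
river: ρ → (2,16,-15)
river: ρ → (-15,14,3)
river: ρ → (3,16,-10)
river: ρ → (-10,4,9)
river: ρ → (9,14,-5)
river: ρ → (-5,16,6)
river: ρ → (6,8,-13)
closes: descent 0, river 16
min |a| on river = 1

1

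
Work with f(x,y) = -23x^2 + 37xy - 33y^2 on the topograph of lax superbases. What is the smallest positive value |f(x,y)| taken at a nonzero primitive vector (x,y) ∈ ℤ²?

translate: b→9 (≡-37 mod 46), so (23,-37,33)→(23,9,19)
flip: (23,9,19)→(19,-9,23)
reduced (well bottom): (19,-9,23) with a≤c, −a<b≤a
well minimum |f| = |-19| = 19 (negative-definite)

19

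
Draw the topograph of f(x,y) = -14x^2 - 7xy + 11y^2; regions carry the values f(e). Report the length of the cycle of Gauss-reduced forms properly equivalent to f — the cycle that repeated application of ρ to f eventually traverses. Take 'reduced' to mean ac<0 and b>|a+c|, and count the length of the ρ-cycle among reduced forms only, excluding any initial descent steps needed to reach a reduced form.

D = 665, ⌊√D⌋ = 25
descent: ρ → (11,7,-14)  [lands on river]
river: ρ → (-14,21,4)
river: ρ → (4,19,-19)
river: ρ → (-19,19,4)
river: ρ → (4,21,-14)
river: ρ → (-14,7,11)
river: ρ → (11,15,-10)
river: ρ → (-10,25,1)
river: ρ → (1,25,-10)
river: ρ → (-10,15,11)
ρ-cycle length = 10 (tail of 1 descent step not counted)

10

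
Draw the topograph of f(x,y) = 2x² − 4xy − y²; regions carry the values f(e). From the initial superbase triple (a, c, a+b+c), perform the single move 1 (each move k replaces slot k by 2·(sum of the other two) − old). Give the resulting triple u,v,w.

start (2,-1,-3) = (f(1,0),f(0,1),f(1,1))
replace slot 1: 2·((-1)+(-3)) − 2 = -10 → (-10,-1,-3)

-10,-1,-3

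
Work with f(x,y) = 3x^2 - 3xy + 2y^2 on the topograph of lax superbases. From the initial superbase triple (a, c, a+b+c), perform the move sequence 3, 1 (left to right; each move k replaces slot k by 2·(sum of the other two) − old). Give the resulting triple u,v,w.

start (3,2,2) = (f(1,0),f(0,1),f(1,1))
replace slot 3: 2·(3+2) − 2 = 8 → (3,2,8)
replace slot 1: 2·(2+8) − 3 = 17 → (17,2,8)

17,2,8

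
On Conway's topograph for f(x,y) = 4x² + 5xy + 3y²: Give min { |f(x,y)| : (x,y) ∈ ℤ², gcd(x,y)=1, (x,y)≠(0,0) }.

translate: b→-3 (≡5 mod 8), so (4,5,3)→(4,-3,2)
flip: (4,-3,2)→(2,3,4)
translate: b→-1 (≡3 mod 4), so (2,3,4)→(2,-1,3)
reduced (well bottom): (2,-1,3) with a≤c, −a<b≤a
well minimum = a = 2

2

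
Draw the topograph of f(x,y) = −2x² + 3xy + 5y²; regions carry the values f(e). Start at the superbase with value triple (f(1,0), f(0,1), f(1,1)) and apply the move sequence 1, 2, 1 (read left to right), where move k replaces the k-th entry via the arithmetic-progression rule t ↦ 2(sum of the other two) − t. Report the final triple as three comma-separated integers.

start (-2,5,6) = (f(1,0),f(0,1),f(1,1))
replace slot 1: 2·(5+6) − (-2) = 24 → (24,5,6)
replace slot 2: 2·(24+6) − 5 = 55 → (24,55,6)
replace slot 1: 2·(55+6) − 24 = 98 → (98,55,6)

98,55,6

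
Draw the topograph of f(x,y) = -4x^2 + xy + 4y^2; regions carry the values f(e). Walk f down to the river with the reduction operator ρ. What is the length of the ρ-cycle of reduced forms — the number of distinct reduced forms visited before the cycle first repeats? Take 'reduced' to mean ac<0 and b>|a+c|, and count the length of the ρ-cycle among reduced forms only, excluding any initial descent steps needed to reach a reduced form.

D = 65, ⌊√D⌋ = 8
river: ρ → (4,7,-1)
river: ρ → (-1,7,4)
river: ρ → (4,1,-4)
river: ρ → (-4,7,1)
river: ρ → (1,7,-4)
river: ρ → (-4,1,4)
ρ-cycle length = 6 (tail of 0 descent steps not counted)

6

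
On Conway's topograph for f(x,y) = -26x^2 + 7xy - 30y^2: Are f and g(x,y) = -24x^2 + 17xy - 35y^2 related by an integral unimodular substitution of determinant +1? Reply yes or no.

D₁ = -3071, D₂ = -3071
f is negative-definite; reduce −f:
−f: reduced (well bottom): (26,-7,30) with a≤c, −a<b≤a
flip sign back: reduced form of f is (-26,7,-30)
g is negative-definite; reduce −g:
−g: reduced (well bottom): (24,-17,35) with a≤c, −a<b≤a
flip sign back: reduced form of g is (-24,17,-35)
reduced forms (-26, 7, -30) vs (-24, 17, -35) ⇒ inequivalent

no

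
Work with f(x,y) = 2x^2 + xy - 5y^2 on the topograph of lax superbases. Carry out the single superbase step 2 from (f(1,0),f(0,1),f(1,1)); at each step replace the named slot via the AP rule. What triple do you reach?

start (2,-5,-2) = (f(1,0),f(0,1),f(1,1))
replace slot 2: 2·(2+(-2)) − (-5) = 5 → (2,5,-2)

2,5,-2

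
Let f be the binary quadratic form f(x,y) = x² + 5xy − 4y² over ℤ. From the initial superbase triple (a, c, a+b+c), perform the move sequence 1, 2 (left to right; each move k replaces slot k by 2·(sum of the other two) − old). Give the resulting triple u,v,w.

start (1,-4,2) = (f(1,0),f(0,1),f(1,1))
replace slot 1: 2·((-4)+2) − 1 = -5 → (-5,-4,2)
replace slot 2: 2·((-5)+2) − (-4) = -2 → (-5,-2,2)

-5,-2,2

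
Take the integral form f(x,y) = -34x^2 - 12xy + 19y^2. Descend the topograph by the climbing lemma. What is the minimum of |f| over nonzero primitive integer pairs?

descent: ρ → (19,50,-3)  [lands on river]
river: ρ → (-3,52,2)
river: ρ → (2,52,-3)
river: ρ → (-3,50,19)
river: ρ → (19,26,-27)
river: ρ → (-27,28,18)
river: ρ → (18,44,-11)
river: ρ → (-11,44,18)
river: ρ → (18,28,-27)
river: ρ → (-27,26,19)
closes: descent 1, river 10
min |a| on river = 2

2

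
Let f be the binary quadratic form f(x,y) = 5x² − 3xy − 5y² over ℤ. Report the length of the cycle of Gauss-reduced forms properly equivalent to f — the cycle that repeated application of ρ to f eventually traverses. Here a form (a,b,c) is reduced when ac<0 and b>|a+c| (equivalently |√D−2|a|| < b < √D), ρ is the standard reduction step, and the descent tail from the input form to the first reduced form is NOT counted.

D = 109, ⌊√D⌋ = 10
descent: ρ → (-5,3,5)  [lands on river]
river: ρ → (5,7,-3)
river: ρ → (-3,5,7)
river: ρ → (7,9,-1)
river: ρ → (-1,9,7)
river: ρ → (7,5,-3)
river: ρ → (-3,7,5)
river: ρ → (5,3,-5)
river: ρ → (-5,7,3)
river: ρ → (3,5,-7)
river: ρ → (-7,9,1)
river: ρ → (1,9,-7)
river: ρ → (-7,5,3)
river: ρ → (3,7,-5)
ρ-cycle length = 14 (tail of 1 descent step not counted)

14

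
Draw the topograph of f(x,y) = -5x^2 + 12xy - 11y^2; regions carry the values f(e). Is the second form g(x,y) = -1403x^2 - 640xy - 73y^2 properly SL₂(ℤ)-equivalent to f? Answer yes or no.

D₁ = -76, D₂ = -76
f is negative-definite; reduce −f:
−f: translate: b→-2 (≡-12 mod 10), so (5,-12,11)→(5,-2,4)
−f: flip: (5,-2,4)→(4,2,5)
−f: reduced (well bottom): (4,2,5) with a≤c, −a<b≤a
flip sign back: reduced form of f is (-4,-2,-5)
g is negative-definite; reduce −g:
−g: flip: (1403,640,73)→(73,-640,1403)
−g: translate: b→-56 (≡-640 mod 146), so (73,-640,1403)→(73,-56,11)
−g: flip: (73,-56,11)→(11,56,73)
−g: translate: b→-10 (≡56 mod 22), so (11,56,73)→(11,-10,4)
−g: flip: (11,-10,4)→(4,10,11)
−g: translate: b→2 (≡10 mod 8), so (4,10,11)→(4,2,5)
−g: reduced (well bottom): (4,2,5) with a≤c, −a<b≤a
flip sign back: reduced form of g is (-4,-2,-5)
reduced forms (-4, -2, -5) vs (-4, -2, -5) ⇒ equivalent

yes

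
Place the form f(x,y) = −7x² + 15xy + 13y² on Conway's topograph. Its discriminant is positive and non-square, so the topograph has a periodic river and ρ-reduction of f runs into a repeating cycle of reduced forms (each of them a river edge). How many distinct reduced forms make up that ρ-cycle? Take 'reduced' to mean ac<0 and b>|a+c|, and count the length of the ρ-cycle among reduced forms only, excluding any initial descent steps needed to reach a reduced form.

D = 589, ⌊√D⌋ = 24
river: ρ → (13,11,-9)
river: ρ → (-9,7,15)
river: ρ → (15,23,-1)
river: ρ → (-1,23,15)
river: ρ → (15,7,-9)
river: ρ → (-9,11,13)
river: ρ → (13,15,-7)
river: ρ → (-7,13,15)
river: ρ → (15,17,-5)
river: ρ → (-5,23,3)
river: ρ → (3,19,-19)
river: ρ → (-19,19,3)
river: ρ → (3,23,-5)
river: ρ → (-5,17,15)
river: ρ → (15,13,-7)
river: ρ → (-7,15,13)
ρ-cycle length = 16 (tail of 0 descent steps not counted)

16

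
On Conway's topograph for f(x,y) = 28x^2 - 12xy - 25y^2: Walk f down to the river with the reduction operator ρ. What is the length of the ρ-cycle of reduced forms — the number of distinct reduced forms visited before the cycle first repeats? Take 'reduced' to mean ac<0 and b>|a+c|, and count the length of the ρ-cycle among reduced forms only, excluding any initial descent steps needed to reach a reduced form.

D = 2944, ⌊√D⌋ = 54
descent: ρ → (-25,12,28)  [lands on river]
river: ρ → (28,44,-9)
river: ρ → (-9,46,23)
river: ρ → (23,46,-9)
river: ρ → (-9,44,28)
river: ρ → (28,12,-25)
river: ρ → (-25,38,15)
river: ρ → (15,52,-4)
river: ρ → (-4,52,15)
river: ρ → (15,38,-25)
ρ-cycle length = 10 (tail of 1 descent step not counted)

10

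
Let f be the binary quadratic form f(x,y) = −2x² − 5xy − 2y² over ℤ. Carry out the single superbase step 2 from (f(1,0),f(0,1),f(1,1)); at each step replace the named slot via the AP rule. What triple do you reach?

start (-2,-2,-9) = (f(1,0),f(0,1),f(1,1))
replace slot 2: 2·((-2)+(-9)) − (-2) = -20 → (-2,-20,-9)

-2,-20,-9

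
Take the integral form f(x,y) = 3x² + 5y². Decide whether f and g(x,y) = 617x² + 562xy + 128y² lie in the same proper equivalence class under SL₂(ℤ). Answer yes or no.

D₁ = -60, D₂ = -60
f: reduced (well bottom): (3,0,5) with a≤c, −a<b≤a
g: flip: (617,562,128)→(128,-562,617)
g: translate: b→-50 (≡-562 mod 256), so (128,-562,617)→(128,-50,5)
g: flip: (128,-50,5)→(5,50,128)
g: translate: b→0 (≡50 mod 10), so (5,50,128)→(5,0,3)
g: flip: (5,0,3)→(3,0,5)
g: reduced (well bottom): (3,0,5) with a≤c, −a<b≤a
reduced forms (3, 0, 5) vs (3, 0, 5) ⇒ equivalent

yes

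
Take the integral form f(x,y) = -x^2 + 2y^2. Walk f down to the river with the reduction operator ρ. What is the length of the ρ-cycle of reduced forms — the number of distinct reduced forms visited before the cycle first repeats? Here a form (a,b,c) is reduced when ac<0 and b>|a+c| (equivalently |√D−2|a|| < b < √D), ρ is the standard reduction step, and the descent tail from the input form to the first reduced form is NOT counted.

D = 8, ⌊√D⌋ = 2
descent: ρ → (2,0,-1)
descent: ρ → (-1,2,1)  [lands on river]
river: ρ → (1,2,-1)
ρ-cycle length = 2 (tail of 2 descent steps not counted)

2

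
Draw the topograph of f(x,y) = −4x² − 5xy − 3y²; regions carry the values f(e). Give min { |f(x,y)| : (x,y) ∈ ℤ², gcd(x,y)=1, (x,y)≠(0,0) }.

translate: b→-3 (≡5 mod 8), so (4,5,3)→(4,-3,2)
flip: (4,-3,2)→(2,3,4)
translate: b→-1 (≡3 mod 4), so (2,3,4)→(2,-1,3)
reduced (well bottom): (2,-1,3) with a≤c, −a<b≤a
well minimum |f| = |-2| = 2 (negative-definite)

2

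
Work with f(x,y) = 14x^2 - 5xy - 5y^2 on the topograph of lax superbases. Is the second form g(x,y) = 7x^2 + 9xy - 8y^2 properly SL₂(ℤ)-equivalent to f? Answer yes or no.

D₁ = 305, D₂ = 305
river cycle of f (length 4): (-5, 15, 4), (4, 17, -1), (-1, 17, 4), (4, 15, -5)
river cycle of g (length 8): (-8, 7, 8), (8, 9, -7), (-7, 5, 10), (10, 15, -2), (-2, 17, 2), (2, 15, -10), (-10, 5, 7), (7, 9, -8)
cycles differ ⇒ inequivalent

no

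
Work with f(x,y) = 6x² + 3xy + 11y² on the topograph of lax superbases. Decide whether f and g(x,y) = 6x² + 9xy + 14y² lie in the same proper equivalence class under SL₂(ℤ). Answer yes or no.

D₁ = -255, D₂ = -255
f: reduced (well bottom): (6,3,11) with a≤c, −a<b≤a
g: translate: b→-3 (≡9 mod 12), so (6,9,14)→(6,-3,11)
g: reduced (well bottom): (6,-3,11) with a≤c, −a<b≤a
reduced forms (6, 3, 11) vs (6, -3, 11) ⇒ inequivalent

no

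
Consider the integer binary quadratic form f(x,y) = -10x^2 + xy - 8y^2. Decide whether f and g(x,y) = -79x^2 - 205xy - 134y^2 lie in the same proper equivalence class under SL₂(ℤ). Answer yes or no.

D₁ = -319, D₂ = -319
f is negative-definite; reduce −f:
−f: flip: (10,-1,8)→(8,1,10)
−f: reduced (well bottom): (8,1,10) with a≤c, −a<b≤a
flip sign back: reduced form of f is (-8,-1,-10)
g is negative-definite; reduce −g:
−g: translate: b→47 (≡205 mod 158), so (79,205,134)→(79,47,8)
−g: flip: (79,47,8)→(8,-47,79)
−g: translate: b→1 (≡-47 mod 16), so (8,-47,79)→(8,1,10)
−g: reduced (well bottom): (8,1,10) with a≤c, −a<b≤a
flip sign back: reduced form of g is (-8,-1,-10)
reduced forms (-8, -1, -10) vs (-8, -1, -10) ⇒ equivalent

yes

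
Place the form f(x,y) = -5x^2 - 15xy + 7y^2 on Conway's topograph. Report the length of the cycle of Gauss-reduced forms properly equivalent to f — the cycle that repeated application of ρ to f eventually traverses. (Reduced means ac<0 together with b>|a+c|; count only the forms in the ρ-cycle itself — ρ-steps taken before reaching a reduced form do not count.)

D = 365, ⌊√D⌋ = 19
descent: ρ → (7,15,-5)  [lands on river]
river: ρ → (-5,15,7)
river: ρ → (7,13,-7)
river: ρ → (-7,15,5)
river: ρ → (5,15,-7)
river: ρ → (-7,13,7)
ρ-cycle length = 6 (tail of 1 descent step not counted)

6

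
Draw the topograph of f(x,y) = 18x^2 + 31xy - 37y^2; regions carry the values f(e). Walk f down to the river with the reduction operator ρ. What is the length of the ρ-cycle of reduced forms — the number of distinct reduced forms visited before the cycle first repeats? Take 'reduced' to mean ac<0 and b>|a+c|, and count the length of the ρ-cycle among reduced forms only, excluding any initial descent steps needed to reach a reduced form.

D = 3625, ⌊√D⌋ = 60
river: ρ → (-37,43,12)
river: ρ → (12,53,-17)
river: ρ → (-17,49,18)
river: ρ → (18,59,-2)
river: ρ → (-2,57,47)
river: ρ → (47,37,-12)
river: ρ → (-12,59,3)
river: ρ → (3,55,-50)
river: ρ → (-50,45,8)
river: ρ → (8,51,-32)
river: ρ → (-32,13,27)
river: ρ → (27,41,-18)
river: ρ → (-18,31,37)
river: ρ → (37,43,-12)
river: ρ → (-12,53,17)
river: ρ → (17,49,-18)
river: ρ → (-18,59,2)
river: ρ → (2,57,-47)
river: ρ → (-47,37,12)
river: ρ → (12,59,-3)
river: ρ → (-3,55,50)
river: ρ → (50,45,-8)
river: ρ → (-8,51,32)
river: ρ → (32,13,-27)
river: ρ → (-27,41,18)
river: ρ → (18,31,-37)
ρ-cycle length = 26 (tail of 0 descent steps not counted)

26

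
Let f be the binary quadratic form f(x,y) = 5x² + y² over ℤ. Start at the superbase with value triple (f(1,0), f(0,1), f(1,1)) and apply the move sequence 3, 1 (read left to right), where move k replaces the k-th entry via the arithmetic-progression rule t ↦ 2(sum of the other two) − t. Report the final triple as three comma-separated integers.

start (5,1,6) = (f(1,0),f(0,1),f(1,1))
replace slot 3: 2·(5+1) − 6 = 6 → (5,1,6)
replace slot 1: 2·(1+6) − 5 = 9 → (9,1,6)

9,1,6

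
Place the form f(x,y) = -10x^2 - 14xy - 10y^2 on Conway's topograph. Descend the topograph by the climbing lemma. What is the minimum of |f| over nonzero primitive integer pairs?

translate: b→-6 (≡14 mod 20), so (10,14,10)→(10,-6,6)
flip: (10,-6,6)→(6,6,10)
reduced (well bottom): (6,6,10) with a≤c, −a<b≤a
well minimum |f| = |-6| = 6 (negative-definite)

6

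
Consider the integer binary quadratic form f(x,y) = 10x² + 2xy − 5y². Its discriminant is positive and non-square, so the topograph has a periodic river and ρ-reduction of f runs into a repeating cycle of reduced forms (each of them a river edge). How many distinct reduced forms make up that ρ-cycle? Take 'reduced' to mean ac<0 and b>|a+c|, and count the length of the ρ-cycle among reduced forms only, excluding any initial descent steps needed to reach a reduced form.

D = 204, ⌊√D⌋ = 14
descent: ρ → (-5,8,7)  [lands on river]
river: ρ → (7,6,-6)
river: ρ → (-6,6,7)
river: ρ → (7,8,-5)
river: ρ → (-5,12,3)
river: ρ → (3,12,-5)
ρ-cycle length = 6 (tail of 1 descent step not counted)

6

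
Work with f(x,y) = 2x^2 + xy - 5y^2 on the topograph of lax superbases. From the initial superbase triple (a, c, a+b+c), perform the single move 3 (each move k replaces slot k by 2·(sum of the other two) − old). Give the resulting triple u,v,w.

start (2,-5,-2) = (f(1,0),f(0,1),f(1,1))
replace slot 3: 2·(2+(-5)) − (-2) = -4 → (2,-5,-4)

2,-5,-4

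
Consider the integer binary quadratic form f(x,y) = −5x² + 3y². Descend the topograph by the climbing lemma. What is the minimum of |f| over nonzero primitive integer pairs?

descent: ρ → (3,6,-2)  [lands on river]
river: ρ → (-2,6,3)
closes: descent 1, river 2
min |a| on river = 2

2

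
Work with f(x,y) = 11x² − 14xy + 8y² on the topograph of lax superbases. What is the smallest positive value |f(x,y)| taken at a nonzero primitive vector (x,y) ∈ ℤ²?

translate: b→8 (≡-14 mod 22), so (11,-14,8)→(11,8,5)
flip: (11,8,5)→(5,-8,11)
translate: b→2 (≡-8 mod 10), so (5,-8,11)→(5,2,8)
reduced (well bottom): (5,2,8) with a≤c, −a<b≤a
well minimum = a = 5

5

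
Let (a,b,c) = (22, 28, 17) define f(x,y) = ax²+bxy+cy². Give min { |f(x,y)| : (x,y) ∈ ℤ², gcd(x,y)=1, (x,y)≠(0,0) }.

translate: b→-16 (≡28 mod 44), so (22,28,17)→(22,-16,11)
flip: (22,-16,11)→(11,16,22)
translate: b→-6 (≡16 mod 22), so (11,16,22)→(11,-6,17)
reduced (well bottom): (11,-6,17) with a≤c, −a<b≤a
well minimum = a = 11

11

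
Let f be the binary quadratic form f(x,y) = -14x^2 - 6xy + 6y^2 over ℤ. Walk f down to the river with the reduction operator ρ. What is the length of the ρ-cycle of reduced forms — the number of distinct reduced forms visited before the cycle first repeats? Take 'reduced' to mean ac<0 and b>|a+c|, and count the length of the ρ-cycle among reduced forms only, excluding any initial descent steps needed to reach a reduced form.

D = 372, ⌊√D⌋ = 19
descent: ρ → (6,18,-2)  [lands on river]
river: ρ → (-2,18,6)
ρ-cycle length = 2 (tail of 1 descent step not counted)

2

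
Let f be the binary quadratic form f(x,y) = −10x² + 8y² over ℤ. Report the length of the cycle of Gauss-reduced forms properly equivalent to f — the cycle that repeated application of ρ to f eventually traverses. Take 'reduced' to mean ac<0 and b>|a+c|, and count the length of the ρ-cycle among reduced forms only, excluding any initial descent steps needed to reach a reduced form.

D = 320, ⌊√D⌋ = 17
descent: ρ → (8,16,-2)  [lands on river]
river: ρ → (-2,16,8)
ρ-cycle length = 2 (tail of 1 descent step not counted)

2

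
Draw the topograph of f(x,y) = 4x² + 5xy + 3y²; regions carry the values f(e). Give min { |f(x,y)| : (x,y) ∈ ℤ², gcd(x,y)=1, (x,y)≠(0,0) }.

translate: b→-3 (≡5 mod 8), so (4,5,3)→(4,-3,2)
flip: (4,-3,2)→(2,3,4)
translate: b→-1 (≡3 mod 4), so (2,3,4)→(2,-1,3)
reduced (well bottom): (2,-1,3) with a≤c, −a<b≤a
well minimum = a = 2

2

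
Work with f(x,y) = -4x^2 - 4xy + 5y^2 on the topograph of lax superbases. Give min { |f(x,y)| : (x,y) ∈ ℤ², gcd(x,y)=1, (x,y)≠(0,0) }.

descent: ρ → (5,4,-4)  [lands on river]
river: ρ → (-4,4,5)
river: ρ → (5,6,-3)
river: ρ → (-3,6,5)
closes: descent 1, river 4
min |a| on river = 3

3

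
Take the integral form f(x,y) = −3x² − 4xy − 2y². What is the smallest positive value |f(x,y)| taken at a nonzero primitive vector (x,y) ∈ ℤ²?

translate: b→-2 (≡4 mod 6), so (3,4,2)→(3,-2,1)
flip: (3,-2,1)→(1,2,3)
translate: b→0 (≡2 mod 2), so (1,2,3)→(1,0,2)
reduced (well bottom): (1,0,2) with a≤c, −a<b≤a
well minimum |f| = |-1| = 1 (negative-definite)

1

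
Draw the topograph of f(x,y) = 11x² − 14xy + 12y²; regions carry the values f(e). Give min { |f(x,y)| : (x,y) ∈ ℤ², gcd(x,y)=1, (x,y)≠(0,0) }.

translate: b→8 (≡-14 mod 22), so (11,-14,12)→(11,8,9)
flip: (11,8,9)→(9,-8,11)
reduced (well bottom): (9,-8,11) with a≤c, −a<b≤a
well minimum = a = 9

9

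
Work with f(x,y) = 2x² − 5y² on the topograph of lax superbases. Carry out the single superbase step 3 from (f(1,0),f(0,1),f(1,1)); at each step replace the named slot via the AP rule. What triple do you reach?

start (2,-5,-3) = (f(1,0),f(0,1),f(1,1))
replace slot 3: 2·(2+(-5)) − (-3) = -3 → (2,-5,-3)

2,-5,-3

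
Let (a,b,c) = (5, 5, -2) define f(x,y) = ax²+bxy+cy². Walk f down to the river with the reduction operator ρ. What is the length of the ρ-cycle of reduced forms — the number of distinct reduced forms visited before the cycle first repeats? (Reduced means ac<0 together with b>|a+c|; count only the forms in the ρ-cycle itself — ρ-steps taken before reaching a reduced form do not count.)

D = 65, ⌊√D⌋ = 8
river: ρ → (-2,7,2)
river: ρ → (2,5,-5)
river: ρ → (-5,5,2)
river: ρ → (2,7,-2)
river: ρ → (-2,5,5)
river: ρ → (5,5,-2)
ρ-cycle length = 6 (tail of 0 descent steps not counted)

6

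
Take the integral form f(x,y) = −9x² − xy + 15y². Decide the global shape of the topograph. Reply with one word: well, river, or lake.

D = b²−4ac = (-1)² − 4·(-9)·15 = 541
D > 0 non-square ⇒ indefinite ⇒ periodic river

river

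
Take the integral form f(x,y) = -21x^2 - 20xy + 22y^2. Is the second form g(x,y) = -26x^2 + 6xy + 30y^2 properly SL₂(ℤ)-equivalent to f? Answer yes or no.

D₁ = 2248, D₂ = 3156
discriminants differ ⇒ not SL₂(ℤ)-equivalent

no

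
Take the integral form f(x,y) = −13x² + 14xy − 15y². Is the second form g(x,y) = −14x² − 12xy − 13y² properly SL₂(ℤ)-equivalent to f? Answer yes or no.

D₁ = -584, D₂ = -584
f is negative-definite; reduce −f:
−f: translate: b→12 (≡-14 mod 26), so (13,-14,15)→(13,12,14)
−f: reduced (well bottom): (13,12,14) with a≤c, −a<b≤a
flip sign back: reduced form of f is (-13,-12,-14)
g is negative-definite; reduce −g:
−g: flip: (14,12,13)→(13,-12,14)
−g: reduced (well bottom): (13,-12,14) with a≤c, −a<b≤a
flip sign back: reduced form of g is (-13,12,-14)
reduced forms (-13, -12, -14) vs (-13, 12, -14) ⇒ inequivalent

no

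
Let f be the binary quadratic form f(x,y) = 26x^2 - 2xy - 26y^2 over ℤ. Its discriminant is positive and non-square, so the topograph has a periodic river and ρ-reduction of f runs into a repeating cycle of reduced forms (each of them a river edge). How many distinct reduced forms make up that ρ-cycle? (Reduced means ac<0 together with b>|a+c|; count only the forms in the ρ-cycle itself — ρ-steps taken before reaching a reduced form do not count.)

D = 2708, ⌊√D⌋ = 52
descent: ρ → (-26,2,26)  [lands on river]
river: ρ → (26,50,-2)
river: ρ → (-2,50,26)
river: ρ → (26,2,-26)
river: ρ → (-26,50,2)
river: ρ → (2,50,-26)
ρ-cycle length = 6 (tail of 1 descent step not counted)

6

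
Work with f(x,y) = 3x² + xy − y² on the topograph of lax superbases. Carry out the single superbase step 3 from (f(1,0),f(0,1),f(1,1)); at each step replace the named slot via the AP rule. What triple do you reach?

start (3,-1,3) = (f(1,0),f(0,1),f(1,1))
replace slot 3: 2·(3+(-1)) − 3 = 1 → (3,-1,1)

3,-1,1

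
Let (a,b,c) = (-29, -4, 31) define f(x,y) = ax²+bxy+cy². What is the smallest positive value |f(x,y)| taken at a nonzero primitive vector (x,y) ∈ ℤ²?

descent: ρ → (31,4,-29)  [lands on river]
river: ρ → (-29,54,6)
river: ρ → (6,54,-29)
river: ρ → (-29,4,31)
river: ρ → (31,58,-2)
river: ρ → (-2,58,31)
closes: descent 1, river 6
min |a| on river = 2

2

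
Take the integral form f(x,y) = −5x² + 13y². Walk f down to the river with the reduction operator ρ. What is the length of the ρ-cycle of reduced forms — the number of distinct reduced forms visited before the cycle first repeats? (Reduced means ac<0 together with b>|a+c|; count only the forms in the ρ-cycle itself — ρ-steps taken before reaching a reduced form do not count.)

D = 260, ⌊√D⌋ = 16
descent: ρ → (13,0,-5)
descent: ρ → (-5,10,8)  [lands on river]
river: ρ → (8,6,-7)
river: ρ → (-7,8,7)
river: ρ → (7,6,-8)
river: ρ → (-8,10,5)
river: ρ → (5,10,-8)
river: ρ → (-8,6,7)
river: ρ → (7,8,-7)
river: ρ → (-7,6,8)
river: ρ → (8,10,-5)
ρ-cycle length = 10 (tail of 2 descent steps not counted)

10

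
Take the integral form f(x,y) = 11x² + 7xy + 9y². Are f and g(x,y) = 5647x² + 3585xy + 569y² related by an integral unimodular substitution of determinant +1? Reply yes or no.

D₁ = -347, D₂ = -347
f: flip: (11,7,9)→(9,-7,11)
f: reduced (well bottom): (9,-7,11) with a≤c, −a<b≤a
g: flip: (5647,3585,569)→(569,-3585,5647)
g: translate: b→-171 (≡-3585 mod 1138), so (569,-3585,5647)→(569,-171,13)
g: flip: (569,-171,13)→(13,171,569)
g: translate: b→-11 (≡171 mod 26), so (13,171,569)→(13,-11,9)
g: flip: (13,-11,9)→(9,11,13)
g: translate: b→-7 (≡11 mod 18), so (9,11,13)→(9,-7,11)
g: reduced (well bottom): (9,-7,11) with a≤c, −a<b≤a
reduced forms (9, -7, 11) vs (9, -7, 11) ⇒ equivalent

yes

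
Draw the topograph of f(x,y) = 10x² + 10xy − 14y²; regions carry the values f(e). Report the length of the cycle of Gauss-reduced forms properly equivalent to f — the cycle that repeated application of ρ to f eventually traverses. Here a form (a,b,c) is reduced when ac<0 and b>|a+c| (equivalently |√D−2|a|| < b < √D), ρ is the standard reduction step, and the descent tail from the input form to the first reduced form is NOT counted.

D = 660, ⌊√D⌋ = 25
river: ρ → (-14,18,6)
river: ρ → (6,18,-14)
river: ρ → (-14,10,10)
river: ρ → (10,10,-14)
ρ-cycle length = 4 (tail of 0 descent steps not counted)

4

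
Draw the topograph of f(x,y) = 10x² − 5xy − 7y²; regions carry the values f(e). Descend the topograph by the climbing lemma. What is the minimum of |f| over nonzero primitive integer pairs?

descent: ρ → (-7,5,10)  [lands on river]
river: ρ → (10,15,-2)
river: ρ → (-2,17,2)
river: ρ → (2,15,-10)
river: ρ → (-10,5,7)
river: ρ → (7,9,-8)
river: ρ → (-8,7,8)
river: ρ → (8,9,-7)
closes: descent 1, river 8
min |a| on river = 2

2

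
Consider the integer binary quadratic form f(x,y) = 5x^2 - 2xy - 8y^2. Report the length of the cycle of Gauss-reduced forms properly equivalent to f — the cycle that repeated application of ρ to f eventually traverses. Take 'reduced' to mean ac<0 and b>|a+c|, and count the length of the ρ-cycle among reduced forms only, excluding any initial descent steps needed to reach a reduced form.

D = 164, ⌊√D⌋ = 12
descent: ρ → (-8,2,5)
descent: ρ → (5,8,-5)  [lands on river]
river: ρ → (-5,12,1)
river: ρ → (1,12,-5)
river: ρ → (-5,8,5)
river: ρ → (5,12,-1)
river: ρ → (-1,12,5)
ρ-cycle length = 6 (tail of 2 descent steps not counted)

6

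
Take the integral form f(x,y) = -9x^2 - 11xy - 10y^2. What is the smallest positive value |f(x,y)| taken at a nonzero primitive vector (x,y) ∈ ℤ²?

translate: b→-7 (≡11 mod 18), so (9,11,10)→(9,-7,8)
flip: (9,-7,8)→(8,7,9)
reduced (well bottom): (8,7,9) with a≤c, −a<b≤a
well minimum |f| = |-8| = 8 (negative-definite)

8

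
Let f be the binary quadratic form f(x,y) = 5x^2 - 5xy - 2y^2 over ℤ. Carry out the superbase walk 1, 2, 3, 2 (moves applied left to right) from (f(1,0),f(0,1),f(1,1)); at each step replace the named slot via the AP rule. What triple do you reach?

start (5,-2,-2) = (f(1,0),f(0,1),f(1,1))
replace slot 1: 2·((-2)+(-2)) − 5 = -13 → (-13,-2,-2)
replace slot 2: 2·((-13)+(-2)) − (-2) = -28 → (-13,-28,-2)
replace slot 3: 2·((-13)+(-28)) − (-2) = -80 → (-13,-28,-80)
replace slot 2: 2·((-13)+(-80)) − (-28) = -158 → (-13,-158,-80)

-13,-158,-80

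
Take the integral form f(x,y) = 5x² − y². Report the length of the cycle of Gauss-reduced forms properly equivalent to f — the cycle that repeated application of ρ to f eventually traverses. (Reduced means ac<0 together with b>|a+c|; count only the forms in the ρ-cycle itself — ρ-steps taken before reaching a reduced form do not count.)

D = 20, ⌊√D⌋ = 4
descent: ρ → (-1,4,1)  [lands on river]
river: ρ → (1,4,-1)
ρ-cycle length = 2 (tail of 1 descent step not counted)

2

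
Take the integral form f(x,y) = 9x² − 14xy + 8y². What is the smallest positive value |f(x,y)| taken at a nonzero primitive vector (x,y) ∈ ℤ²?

translate: b→4 (≡-14 mod 18), so (9,-14,8)→(9,4,3)
flip: (9,4,3)→(3,-4,9)
translate: b→2 (≡-4 mod 6), so (3,-4,9)→(3,2,8)
reduced (well bottom): (3,2,8) with a≤c, −a<b≤a
well minimum = a = 3

3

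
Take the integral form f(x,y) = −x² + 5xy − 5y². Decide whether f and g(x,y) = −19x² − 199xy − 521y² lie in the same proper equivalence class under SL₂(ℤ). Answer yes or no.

D₁ = 5, D₂ = 5
river cycle of f (length 2): (-1, 1, 1), (1, 1, -1)
river cycle of g (length 2): (-1, 1, 1), (1, 1, -1)
cycles coincide ⇒ equivalent

yes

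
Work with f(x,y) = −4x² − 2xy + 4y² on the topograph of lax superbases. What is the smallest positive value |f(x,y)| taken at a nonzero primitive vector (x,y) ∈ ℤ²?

descent: ρ → (4,2,-4)  [lands on river]
river: ρ → (-4,6,2)
river: ρ → (2,6,-4)
river: ρ → (-4,2,4)
river: ρ → (4,6,-2)
river: ρ → (-2,6,4)
closes: descent 1, river 6
min |a| on river = 2

2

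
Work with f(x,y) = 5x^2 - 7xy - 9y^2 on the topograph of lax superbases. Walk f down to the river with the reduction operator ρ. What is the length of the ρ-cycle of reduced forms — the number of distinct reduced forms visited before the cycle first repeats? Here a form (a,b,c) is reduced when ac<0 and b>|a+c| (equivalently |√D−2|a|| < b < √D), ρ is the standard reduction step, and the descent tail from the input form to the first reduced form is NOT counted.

D = 229, ⌊√D⌋ = 15
descent: ρ → (-9,7,5)  [lands on river]
river: ρ → (5,13,-3)
river: ρ → (-3,11,9)
river: ρ → (9,7,-5)
river: ρ → (-5,13,3)
river: ρ → (3,11,-9)
ρ-cycle length = 6 (tail of 1 descent step not counted)

6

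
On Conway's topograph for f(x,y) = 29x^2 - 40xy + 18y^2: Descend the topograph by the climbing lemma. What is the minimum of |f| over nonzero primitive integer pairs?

translate: b→18 (≡-40 mod 58), so (29,-40,18)→(29,18,7)
flip: (29,18,7)→(7,-18,29)
translate: b→-4 (≡-18 mod 14), so (7,-18,29)→(7,-4,18)
reduced (well bottom): (7,-4,18) with a≤c, −a<b≤a
well minimum = a = 7

7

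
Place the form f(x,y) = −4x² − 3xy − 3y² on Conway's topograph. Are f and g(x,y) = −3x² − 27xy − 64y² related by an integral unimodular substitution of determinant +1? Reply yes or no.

D₁ = -39, D₂ = -39
f is negative-definite; reduce −f:
−f: flip: (4,3,3)→(3,-3,4)
−f: translate: b→3 (≡-3 mod 6), so (3,-3,4)→(3,3,4)
−f: reduced (well bottom): (3,3,4) with a≤c, −a<b≤a
flip sign back: reduced form of f is (-3,-3,-4)
g is negative-definite; reduce −g:
−g: translate: b→3 (≡27 mod 6), so (3,27,64)→(3,3,4)
−g: reduced (well bottom): (3,3,4) with a≤c, −a<b≤a
flip sign back: reduced form of g is (-3,-3,-4)
reduced forms (-3, -3, -4) vs (-3, -3, -4) ⇒ equivalent

yes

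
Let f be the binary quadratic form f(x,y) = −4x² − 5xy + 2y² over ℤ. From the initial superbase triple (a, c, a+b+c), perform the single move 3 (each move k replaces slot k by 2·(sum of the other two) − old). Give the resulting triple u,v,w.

start (-4,2,-7) = (f(1,0),f(0,1),f(1,1))
replace slot 3: 2·((-4)+2) − (-7) = 3 → (-4,2,3)

-4,2,3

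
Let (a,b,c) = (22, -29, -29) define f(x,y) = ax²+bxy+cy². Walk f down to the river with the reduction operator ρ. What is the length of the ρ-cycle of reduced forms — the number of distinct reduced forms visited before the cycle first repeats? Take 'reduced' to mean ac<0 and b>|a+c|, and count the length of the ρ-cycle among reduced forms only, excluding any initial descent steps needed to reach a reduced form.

D = 3393, ⌊√D⌋ = 58
descent: ρ → (-29,29,22)  [lands on river]
river: ρ → (22,15,-36)
river: ρ → (-36,57,1)
river: ρ → (1,57,-36)
river: ρ → (-36,15,22)
river: ρ → (22,29,-29)
ρ-cycle length = 6 (tail of 1 descent step not counted)

6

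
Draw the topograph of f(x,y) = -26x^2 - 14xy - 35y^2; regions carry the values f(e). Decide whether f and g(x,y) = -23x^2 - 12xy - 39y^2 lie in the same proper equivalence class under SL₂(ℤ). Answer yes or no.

D₁ = -3444, D₂ = -3444
f is negative-definite; reduce −f:
−f: reduced (well bottom): (26,14,35) with a≤c, −a<b≤a
flip sign back: reduced form of f is (-26,-14,-35)
g is negative-definite; reduce −g:
−g: reduced (well bottom): (23,12,39) with a≤c, −a<b≤a
flip sign back: reduced form of g is (-23,-12,-39)
reduced forms (-26, -14, -35) vs (-23, -12, -39) ⇒ inequivalent

no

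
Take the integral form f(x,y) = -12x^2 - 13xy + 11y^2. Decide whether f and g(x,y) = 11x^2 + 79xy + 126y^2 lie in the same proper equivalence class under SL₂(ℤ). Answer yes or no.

D₁ = 697, D₂ = 697
river cycle of f (length 18): (11, 13, -12), (-12, 11, 12), (12, 13, -11), (-11, 9, 14), (14, 19, -6), (-6, 17, 17), (17, 17, -6), (-6, 19, 14), (14, 9, -11), (-11, 13, 12), … (8 more)
river cycle of g (length 18): (11, 13, -12), (-12, 11, 12), (12, 13, -11), (-11, 9, 14), (14, 19, -6), (-6, 17, 17), (17, 17, -6), (-6, 19, 14), (14, 9, -11), (-11, 13, 12), … (8 more)
cycles coincide ⇒ equivalent

yes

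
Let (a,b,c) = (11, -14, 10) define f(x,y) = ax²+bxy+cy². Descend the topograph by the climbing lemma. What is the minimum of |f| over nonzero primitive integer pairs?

translate: b→8 (≡-14 mod 22), so (11,-14,10)→(11,8,7)
flip: (11,8,7)→(7,-8,11)
translate: b→6 (≡-8 mod 14), so (7,-8,11)→(7,6,10)
reduced (well bottom): (7,6,10) with a≤c, −a<b≤a
well minimum = a = 7

7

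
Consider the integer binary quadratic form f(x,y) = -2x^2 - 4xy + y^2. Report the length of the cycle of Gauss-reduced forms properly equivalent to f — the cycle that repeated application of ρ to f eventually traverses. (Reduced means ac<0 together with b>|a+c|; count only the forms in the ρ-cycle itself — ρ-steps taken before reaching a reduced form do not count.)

D = 24, ⌊√D⌋ = 4
descent: ρ → (1,4,-2)  [lands on river]
river: ρ → (-2,4,1)
ρ-cycle length = 2 (tail of 1 descent step not counted)

2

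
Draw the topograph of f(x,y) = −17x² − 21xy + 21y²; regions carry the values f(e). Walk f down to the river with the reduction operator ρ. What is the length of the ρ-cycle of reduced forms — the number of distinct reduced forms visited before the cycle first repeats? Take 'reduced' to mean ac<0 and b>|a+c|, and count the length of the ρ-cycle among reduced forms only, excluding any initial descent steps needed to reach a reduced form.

D = 1869, ⌊√D⌋ = 43
descent: ρ → (21,21,-17)  [lands on river]
river: ρ → (-17,13,25)
river: ρ → (25,37,-5)
river: ρ → (-5,43,1)
river: ρ → (1,43,-5)
river: ρ → (-5,37,25)
river: ρ → (25,13,-17)
river: ρ → (-17,21,21)
ρ-cycle length = 8 (tail of 1 descent step not counted)

8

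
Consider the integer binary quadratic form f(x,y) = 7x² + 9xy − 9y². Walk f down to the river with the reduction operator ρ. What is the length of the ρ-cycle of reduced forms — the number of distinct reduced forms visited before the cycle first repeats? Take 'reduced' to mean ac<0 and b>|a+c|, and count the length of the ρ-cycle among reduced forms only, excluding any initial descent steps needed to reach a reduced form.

D = 333, ⌊√D⌋ = 18
river: ρ → (-9,9,7)
river: ρ → (7,5,-11)
river: ρ → (-11,17,1)
river: ρ → (1,17,-11)
river: ρ → (-11,5,7)
river: ρ → (7,9,-9)
ρ-cycle length = 6 (tail of 0 descent steps not counted)

6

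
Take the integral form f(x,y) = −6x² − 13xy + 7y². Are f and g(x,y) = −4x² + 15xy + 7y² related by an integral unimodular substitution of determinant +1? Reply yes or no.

D₁ = 337, D₂ = 337
river cycle of f (length 42): (7, 13, -6), (-6, 11, 9), (9, 7, -8), (-8, 9, 8), (8, 7, -9), (-9, 11, 6), (6, 13, -7), (-7, 15, 4), (4, 17, -3), (-3, 13, 14), … (32 more)
river cycle of g (length 42): (7, 13, -6), (-6, 11, 9), (9, 7, -8), (-8, 9, 8), (8, 7, -9), (-9, 11, 6), (6, 13, -7), (-7, 15, 4), (4, 17, -3), (-3, 13, 14), … (32 more)
cycles coincide ⇒ equivalent

yes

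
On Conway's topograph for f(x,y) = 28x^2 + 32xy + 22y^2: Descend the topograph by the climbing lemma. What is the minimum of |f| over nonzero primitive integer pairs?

translate: b→-24 (≡32 mod 56), so (28,32,22)→(28,-24,18)
flip: (28,-24,18)→(18,24,28)
translate: b→-12 (≡24 mod 36), so (18,24,28)→(18,-12,22)
reduced (well bottom): (18,-12,22) with a≤c, −a<b≤a
well minimum = a = 18

18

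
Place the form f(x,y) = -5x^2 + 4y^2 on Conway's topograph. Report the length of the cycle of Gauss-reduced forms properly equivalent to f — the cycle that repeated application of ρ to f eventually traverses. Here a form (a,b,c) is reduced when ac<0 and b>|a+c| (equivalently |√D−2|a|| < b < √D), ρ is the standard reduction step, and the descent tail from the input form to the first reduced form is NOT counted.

D = 80, ⌊√D⌋ = 8
descent: ρ → (4,8,-1)  [lands on river]
river: ρ → (-1,8,4)
ρ-cycle length = 2 (tail of 1 descent step not counted)

2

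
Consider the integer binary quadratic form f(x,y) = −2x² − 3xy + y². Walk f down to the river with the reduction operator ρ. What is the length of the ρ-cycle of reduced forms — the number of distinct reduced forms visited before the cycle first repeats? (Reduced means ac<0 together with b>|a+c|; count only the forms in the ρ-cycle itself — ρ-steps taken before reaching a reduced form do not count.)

D = 17, ⌊√D⌋ = 4
descent: ρ → (1,3,-2)  [lands on river]
river: ρ → (-2,1,2)
river: ρ → (2,3,-1)
river: ρ → (-1,3,2)
river: ρ → (2,1,-2)
river: ρ → (-2,3,1)
ρ-cycle length = 6 (tail of 1 descent step not counted)

6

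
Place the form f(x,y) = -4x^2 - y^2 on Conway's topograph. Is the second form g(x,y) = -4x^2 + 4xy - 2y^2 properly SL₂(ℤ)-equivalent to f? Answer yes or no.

D₁ = -16, D₂ = -16
f is negative-definite; reduce −f:
−f: flip: (4,0,1)→(1,0,4)
−f: reduced (well bottom): (1,0,4) with a≤c, −a<b≤a
flip sign back: reduced form of f is (-1,0,-4)
g is negative-definite; reduce −g:
−g: translate: b→4 (≡-4 mod 8), so (4,-4,2)→(4,4,2)
−g: flip: (4,4,2)→(2,-4,4)
−g: translate: b→0 (≡-4 mod 4), so (2,-4,4)→(2,0,2)
−g: reduced (well bottom): (2,0,2) with a≤c, −a<b≤a
flip sign back: reduced form of g is (-2,0,-2)
reduced forms (-1, 0, -4) vs (-2, 0, -2) ⇒ inequivalent

no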